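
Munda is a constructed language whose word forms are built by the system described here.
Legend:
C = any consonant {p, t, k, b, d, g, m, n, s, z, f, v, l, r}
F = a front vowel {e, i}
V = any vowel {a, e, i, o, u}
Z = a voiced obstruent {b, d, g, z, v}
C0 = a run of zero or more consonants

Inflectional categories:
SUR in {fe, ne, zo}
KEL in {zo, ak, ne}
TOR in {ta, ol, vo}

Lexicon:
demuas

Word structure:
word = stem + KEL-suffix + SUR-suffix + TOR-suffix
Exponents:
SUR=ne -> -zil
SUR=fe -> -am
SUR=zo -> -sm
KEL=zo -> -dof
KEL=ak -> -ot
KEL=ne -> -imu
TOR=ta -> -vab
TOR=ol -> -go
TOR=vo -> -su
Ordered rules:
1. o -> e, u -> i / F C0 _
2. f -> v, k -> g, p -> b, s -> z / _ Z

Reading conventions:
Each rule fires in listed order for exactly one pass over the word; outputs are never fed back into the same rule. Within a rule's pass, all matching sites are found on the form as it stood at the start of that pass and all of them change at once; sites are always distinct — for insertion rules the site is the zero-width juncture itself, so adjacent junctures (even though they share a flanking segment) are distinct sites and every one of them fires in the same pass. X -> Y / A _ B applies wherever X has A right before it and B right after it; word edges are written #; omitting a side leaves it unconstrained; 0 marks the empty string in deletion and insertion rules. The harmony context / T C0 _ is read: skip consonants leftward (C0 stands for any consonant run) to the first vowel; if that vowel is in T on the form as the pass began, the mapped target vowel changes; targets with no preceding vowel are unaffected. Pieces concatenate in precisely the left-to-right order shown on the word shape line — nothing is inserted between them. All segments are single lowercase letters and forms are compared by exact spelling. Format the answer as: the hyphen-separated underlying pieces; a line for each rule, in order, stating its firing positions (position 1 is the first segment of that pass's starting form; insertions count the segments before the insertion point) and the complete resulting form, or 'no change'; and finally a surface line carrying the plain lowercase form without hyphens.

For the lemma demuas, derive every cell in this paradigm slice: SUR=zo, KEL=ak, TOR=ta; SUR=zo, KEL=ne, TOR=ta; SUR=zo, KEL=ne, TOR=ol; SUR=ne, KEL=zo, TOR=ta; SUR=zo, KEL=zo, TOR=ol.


cell SUR=zo, KEL=ak, TOR=ta:
underlying: demuas-ot-sm-vab
1. o -> e, u -> i / F C0 _: fires at position(s) 4: demiasotsmvab
2. f -> v, k -> g, p -> b, s -> z / _ Z: no change
surface: demiasotsmvab

cell SUR=zo, KEL=ne, TOR=ta:
underlying: demuas-imu-sm-vab
1. o -> e, u -> i / F C0 _: fires at position(s) 4, 9: demiasimismvab
2. f -> v, k -> g, p -> b, s -> z / _ Z: no change
surface: demiasimismvab

cell SUR=zo, KEL=ne, TOR=ol:
underlying: demuas-imu-sm-go
1. o -> e, u -> i / F C0 _: fires at position(s) 4, 9: demiasimismgo
2. f -> v, k -> g, p -> b, s -> z / _ Z: no change
surface: demiasimismgo

cell SUR=ne, KEL=zo, TOR=ta:
underlying: demuas-dof-zil-vab
1. o -> e, u -> i / F C0 _: fires at position(s) 4: demiasdofzilvab
2. f -> v, k -> g, p -> b, s -> z / _ Z: fires at position(s) 6, 9: demiazdovzilvab
surface: demiazdovzilvab

cell SUR=zo, KEL=zo, TOR=ol:
underlying: demuas-dof-sm-go
1. o -> e, u -> i / F C0 _: fires at position(s) 4: demiasdofsmgo
2. f -> v, k -> g, p -> b, s -> z / _ Z: fires at position(s) 6: demiazdofsmgo
surface: demiazdofsmgo


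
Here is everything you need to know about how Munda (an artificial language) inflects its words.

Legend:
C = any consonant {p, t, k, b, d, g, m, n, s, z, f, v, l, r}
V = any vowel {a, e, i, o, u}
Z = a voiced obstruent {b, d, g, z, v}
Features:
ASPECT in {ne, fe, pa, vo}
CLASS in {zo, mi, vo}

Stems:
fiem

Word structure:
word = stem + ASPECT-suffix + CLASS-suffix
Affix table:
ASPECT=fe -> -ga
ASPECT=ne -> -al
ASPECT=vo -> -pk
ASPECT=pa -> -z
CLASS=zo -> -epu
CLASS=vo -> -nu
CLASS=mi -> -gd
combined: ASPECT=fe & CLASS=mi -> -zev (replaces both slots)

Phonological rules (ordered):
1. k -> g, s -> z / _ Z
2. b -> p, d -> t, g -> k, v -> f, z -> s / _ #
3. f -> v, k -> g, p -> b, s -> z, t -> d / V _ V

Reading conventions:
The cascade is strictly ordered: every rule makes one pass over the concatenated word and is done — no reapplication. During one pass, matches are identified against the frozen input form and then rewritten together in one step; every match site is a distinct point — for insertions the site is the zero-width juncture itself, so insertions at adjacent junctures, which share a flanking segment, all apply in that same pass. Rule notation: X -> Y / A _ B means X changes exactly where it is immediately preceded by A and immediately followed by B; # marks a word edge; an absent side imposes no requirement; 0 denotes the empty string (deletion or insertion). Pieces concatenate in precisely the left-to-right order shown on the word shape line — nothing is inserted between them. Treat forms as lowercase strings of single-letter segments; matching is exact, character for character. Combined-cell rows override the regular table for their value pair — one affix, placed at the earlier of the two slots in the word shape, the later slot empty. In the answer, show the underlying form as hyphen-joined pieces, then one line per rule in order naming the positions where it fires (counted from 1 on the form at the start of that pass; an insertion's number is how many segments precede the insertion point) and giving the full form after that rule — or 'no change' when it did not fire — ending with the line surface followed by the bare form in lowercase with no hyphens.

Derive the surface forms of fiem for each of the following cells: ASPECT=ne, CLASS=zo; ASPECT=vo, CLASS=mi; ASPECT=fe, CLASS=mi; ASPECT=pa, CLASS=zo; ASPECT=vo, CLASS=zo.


cell ASPECT=ne, CLASS=zo:
underlying: fiem-al-epu
1. k -> g, s -> z / _ Z: no change
2. b -> p, d -> t, g -> k, v -> f, z -> s / _ #: no change
3. f -> v, k -> g, p -> b, s -> z, t -> d / V _ V: fires at position(s) 8: fiemalebu
surface: fiemalebu

cell ASPECT=vo, CLASS=mi:
underlying: fiem-pk-gd
1. k -> g, s -> z / _ Z: fires at position(s) 6: fiempggd
2. b -> p, d -> t, g -> k, v -> f, z -> s / _ #: fires at position(s) 8: fiempggt
3. f -> v, k -> g, p -> b, s -> z, t -> d / V _ V: no change
surface: fiempggt

cell ASPECT=fe, CLASS=mi:
underlying: fiem-zev
1. k -> g, s -> z / _ Z: no change
2. b -> p, d -> t, g -> k, v -> f, z -> s / _ #: fires at position(s) 7: fiemzef
3. f -> v, k -> g, p -> b, s -> z, t -> d / V _ V: no change
surface: fiemzef

cell ASPECT=pa, CLASS=zo:
underlying: fiem-z-epu
1. k -> g, s -> z / _ Z: no change
2. b -> p, d -> t, g -> k, v -> f, z -> s / _ #: no change
3. f -> v, k -> g, p -> b, s -> z, t -> d / V _ V: fires at position(s) 7: fiemzebu
surface: fiemzebu

cell ASPECT=vo, CLASS=zo:
underlying: fiem-pk-epu
1. k -> g, s -> z / _ Z: no change
2. b -> p, d -> t, g -> k, v -> f, z -> s / _ #: no change
3. f -> v, k -> g, p -> b, s -> z, t -> d / V _ V: fires at position(s) 8: fiempkebu
surface: fiempkebu


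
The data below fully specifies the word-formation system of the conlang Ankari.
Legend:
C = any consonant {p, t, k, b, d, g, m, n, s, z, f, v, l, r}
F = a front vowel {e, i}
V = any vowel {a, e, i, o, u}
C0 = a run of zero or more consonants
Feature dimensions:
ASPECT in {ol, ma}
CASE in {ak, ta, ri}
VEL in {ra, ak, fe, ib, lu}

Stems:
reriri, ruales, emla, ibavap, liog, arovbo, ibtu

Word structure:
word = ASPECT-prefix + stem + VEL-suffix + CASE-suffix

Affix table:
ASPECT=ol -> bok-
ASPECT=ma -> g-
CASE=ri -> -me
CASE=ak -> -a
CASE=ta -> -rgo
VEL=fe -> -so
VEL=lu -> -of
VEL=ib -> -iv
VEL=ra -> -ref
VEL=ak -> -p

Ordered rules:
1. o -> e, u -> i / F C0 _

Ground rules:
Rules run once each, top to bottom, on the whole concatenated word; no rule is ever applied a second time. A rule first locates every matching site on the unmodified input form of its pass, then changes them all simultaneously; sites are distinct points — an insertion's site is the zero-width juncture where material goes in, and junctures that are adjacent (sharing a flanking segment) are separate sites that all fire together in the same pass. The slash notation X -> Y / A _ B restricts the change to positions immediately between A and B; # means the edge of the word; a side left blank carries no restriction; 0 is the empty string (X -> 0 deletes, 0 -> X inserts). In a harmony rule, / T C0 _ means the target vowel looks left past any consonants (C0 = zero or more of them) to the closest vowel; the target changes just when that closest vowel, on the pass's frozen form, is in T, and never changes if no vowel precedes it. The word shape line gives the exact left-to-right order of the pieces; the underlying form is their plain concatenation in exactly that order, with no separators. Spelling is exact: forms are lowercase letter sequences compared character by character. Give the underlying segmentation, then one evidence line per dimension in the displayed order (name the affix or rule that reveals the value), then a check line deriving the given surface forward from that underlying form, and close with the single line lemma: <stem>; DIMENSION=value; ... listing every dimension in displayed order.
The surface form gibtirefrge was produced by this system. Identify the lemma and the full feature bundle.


underlying: g-ibtu-ref-rgo
ASPECT=ma - signalled by the affix g-
CASE=ta - signalled by the affix -rgo
VEL=ra - signalled by the affix -ref
check: gibturefrgo -> gibtirefrge
lemma: ibtu; ASPECT=ma; CASE=ta; VEL=ra


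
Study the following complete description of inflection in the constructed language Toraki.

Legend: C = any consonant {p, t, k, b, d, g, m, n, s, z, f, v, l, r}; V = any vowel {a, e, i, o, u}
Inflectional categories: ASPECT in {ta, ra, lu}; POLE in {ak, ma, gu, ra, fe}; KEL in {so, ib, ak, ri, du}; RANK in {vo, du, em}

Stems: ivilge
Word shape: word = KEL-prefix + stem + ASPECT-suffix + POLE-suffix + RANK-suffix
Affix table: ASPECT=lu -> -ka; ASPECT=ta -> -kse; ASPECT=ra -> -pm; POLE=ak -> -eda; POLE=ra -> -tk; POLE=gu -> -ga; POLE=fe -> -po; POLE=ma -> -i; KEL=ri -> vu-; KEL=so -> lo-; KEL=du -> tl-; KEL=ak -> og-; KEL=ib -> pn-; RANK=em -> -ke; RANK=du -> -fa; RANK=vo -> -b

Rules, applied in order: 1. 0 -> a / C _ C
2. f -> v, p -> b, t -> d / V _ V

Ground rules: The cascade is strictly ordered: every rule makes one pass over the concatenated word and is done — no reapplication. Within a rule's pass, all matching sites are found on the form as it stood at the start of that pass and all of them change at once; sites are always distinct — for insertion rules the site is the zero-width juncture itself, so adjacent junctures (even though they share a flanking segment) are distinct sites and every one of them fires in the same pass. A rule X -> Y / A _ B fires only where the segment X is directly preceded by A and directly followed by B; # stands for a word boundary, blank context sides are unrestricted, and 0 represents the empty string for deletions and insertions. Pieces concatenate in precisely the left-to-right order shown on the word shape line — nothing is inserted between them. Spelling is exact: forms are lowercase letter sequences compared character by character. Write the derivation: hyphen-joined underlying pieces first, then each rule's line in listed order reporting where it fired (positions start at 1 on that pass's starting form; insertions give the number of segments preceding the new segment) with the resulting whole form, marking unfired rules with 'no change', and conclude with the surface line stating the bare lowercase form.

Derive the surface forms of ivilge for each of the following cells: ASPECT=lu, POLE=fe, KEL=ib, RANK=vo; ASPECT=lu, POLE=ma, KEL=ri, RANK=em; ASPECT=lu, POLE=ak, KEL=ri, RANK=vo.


cell ASPECT=lu, POLE=fe, KEL=ib, RANK=vo:
underlying: pn-ivilge-ka-po-b
1. 0 -> a / C _ C: inserts after position(s) 1, 6: panivilagekapob
2. f -> v, p -> b, t -> d / V _ V: fires at position(s) 13: panivilagekabob
surface: panivilagekabob

cell ASPECT=lu, POLE=ma, KEL=ri, RANK=em:
underlying: vu-ivilge-ka-i-ke
1. 0 -> a / C _ C: inserts after position(s) 6: vuivilagekaike
2. f -> v, p -> b, t -> d / V _ V: no change
surface: vuivilagekaike

cell ASPECT=lu, POLE=ak, KEL=ri, RANK=vo:
underlying: vu-ivilge-ka-eda-b
1. 0 -> a / C _ C: inserts after position(s) 6: vuivilagekaedab
2. f -> v, p -> b, t -> d / V _ V: no change
surface: vuivilagekaedab


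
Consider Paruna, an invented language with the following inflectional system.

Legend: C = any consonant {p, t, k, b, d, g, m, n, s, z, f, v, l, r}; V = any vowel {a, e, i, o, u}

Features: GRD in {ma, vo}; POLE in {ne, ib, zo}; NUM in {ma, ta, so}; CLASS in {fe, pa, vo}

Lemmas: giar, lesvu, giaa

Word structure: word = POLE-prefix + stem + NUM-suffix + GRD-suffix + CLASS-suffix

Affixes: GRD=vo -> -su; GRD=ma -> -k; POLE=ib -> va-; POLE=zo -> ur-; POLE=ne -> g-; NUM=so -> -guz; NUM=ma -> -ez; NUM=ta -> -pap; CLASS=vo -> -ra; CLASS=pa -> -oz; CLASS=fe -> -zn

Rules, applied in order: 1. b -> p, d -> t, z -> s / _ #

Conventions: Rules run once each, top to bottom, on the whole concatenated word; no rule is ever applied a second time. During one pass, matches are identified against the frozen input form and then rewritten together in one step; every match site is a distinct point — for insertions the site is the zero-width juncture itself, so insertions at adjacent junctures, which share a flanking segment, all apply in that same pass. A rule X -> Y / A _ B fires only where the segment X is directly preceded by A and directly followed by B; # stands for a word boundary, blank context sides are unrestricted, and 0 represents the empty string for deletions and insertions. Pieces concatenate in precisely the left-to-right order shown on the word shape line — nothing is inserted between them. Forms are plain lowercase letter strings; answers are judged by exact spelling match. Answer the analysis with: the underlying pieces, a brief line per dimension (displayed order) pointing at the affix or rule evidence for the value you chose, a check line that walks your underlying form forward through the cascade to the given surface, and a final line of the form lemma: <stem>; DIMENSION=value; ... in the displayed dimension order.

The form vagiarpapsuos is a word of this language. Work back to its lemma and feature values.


underlying: va-giar-pap-su-oz
GRD=vo - signalled by the affix -su
POLE=ib - signalled by the affix va-
NUM=ta - signalled by the affix -pap
CLASS=pa - signalled by the affix -oz
check: vagiarpapsuoz -> vagiarpapsuos
lemma: giar; GRD=vo; POLE=ib; NUM=ta; CLASS=pa


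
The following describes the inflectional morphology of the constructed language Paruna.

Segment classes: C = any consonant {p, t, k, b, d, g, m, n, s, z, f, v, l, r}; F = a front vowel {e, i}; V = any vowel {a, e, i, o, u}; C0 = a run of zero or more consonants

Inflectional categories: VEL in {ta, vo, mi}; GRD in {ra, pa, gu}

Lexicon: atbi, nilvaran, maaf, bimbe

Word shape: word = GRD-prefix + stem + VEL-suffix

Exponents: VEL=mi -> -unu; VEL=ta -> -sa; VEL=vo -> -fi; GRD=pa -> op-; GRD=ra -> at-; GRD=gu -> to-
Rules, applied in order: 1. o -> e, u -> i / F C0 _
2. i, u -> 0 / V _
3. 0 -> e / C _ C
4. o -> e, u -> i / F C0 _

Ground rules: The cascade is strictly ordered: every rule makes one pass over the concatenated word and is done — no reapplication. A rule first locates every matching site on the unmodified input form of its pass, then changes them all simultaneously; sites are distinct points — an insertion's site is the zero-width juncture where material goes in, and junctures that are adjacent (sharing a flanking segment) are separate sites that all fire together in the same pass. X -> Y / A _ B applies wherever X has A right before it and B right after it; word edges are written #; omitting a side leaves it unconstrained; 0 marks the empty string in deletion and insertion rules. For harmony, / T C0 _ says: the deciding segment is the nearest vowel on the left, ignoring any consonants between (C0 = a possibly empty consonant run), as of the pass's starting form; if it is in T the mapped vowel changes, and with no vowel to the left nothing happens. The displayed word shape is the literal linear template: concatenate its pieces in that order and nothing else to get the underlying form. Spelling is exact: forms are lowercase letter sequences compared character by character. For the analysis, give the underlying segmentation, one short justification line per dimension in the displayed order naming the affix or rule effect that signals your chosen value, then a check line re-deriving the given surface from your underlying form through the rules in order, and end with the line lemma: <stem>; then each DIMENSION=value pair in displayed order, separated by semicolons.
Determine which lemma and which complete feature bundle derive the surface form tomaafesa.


underlying: to-maaf-sa
VEL=ta - signalled by the affix -sa
GRD=gu - signalled by the affix to-
check: tomaafsa -> tomaafsa -> tomaafsa -> tomaafesa -> tomaafesa
lemma: maaf; VEL=ta; GRD=gu


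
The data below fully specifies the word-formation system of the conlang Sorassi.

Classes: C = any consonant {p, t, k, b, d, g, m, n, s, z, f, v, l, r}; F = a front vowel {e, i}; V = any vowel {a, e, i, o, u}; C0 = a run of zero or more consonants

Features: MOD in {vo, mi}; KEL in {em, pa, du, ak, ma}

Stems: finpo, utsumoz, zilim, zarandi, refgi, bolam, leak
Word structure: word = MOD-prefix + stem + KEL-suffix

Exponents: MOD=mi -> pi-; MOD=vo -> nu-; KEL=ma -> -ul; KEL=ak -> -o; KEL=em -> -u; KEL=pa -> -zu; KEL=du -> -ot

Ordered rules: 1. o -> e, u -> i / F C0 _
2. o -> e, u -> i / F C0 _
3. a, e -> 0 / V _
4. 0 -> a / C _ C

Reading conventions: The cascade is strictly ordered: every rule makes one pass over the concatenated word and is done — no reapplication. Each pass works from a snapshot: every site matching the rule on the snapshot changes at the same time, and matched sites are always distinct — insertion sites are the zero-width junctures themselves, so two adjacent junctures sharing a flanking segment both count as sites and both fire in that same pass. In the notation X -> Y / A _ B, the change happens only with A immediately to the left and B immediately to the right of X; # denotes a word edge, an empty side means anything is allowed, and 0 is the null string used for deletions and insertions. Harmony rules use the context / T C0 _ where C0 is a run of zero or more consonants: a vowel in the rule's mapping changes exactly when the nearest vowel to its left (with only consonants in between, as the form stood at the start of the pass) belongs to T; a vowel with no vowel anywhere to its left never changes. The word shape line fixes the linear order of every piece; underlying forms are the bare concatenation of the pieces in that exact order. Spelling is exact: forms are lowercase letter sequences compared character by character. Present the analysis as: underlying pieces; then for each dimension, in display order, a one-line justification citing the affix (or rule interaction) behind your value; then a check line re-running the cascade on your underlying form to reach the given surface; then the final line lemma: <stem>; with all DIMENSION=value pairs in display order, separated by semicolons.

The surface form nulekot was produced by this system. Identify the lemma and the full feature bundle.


underlying: nu-leak-ot
MOD=vo - signalled by the affix nu-
KEL=du - signalled by the affix -ot
check: nuleakot -> nuleakot -> nuleakot -> nulekot -> nulekot
lemma: leak; MOD=vo; KEL=du


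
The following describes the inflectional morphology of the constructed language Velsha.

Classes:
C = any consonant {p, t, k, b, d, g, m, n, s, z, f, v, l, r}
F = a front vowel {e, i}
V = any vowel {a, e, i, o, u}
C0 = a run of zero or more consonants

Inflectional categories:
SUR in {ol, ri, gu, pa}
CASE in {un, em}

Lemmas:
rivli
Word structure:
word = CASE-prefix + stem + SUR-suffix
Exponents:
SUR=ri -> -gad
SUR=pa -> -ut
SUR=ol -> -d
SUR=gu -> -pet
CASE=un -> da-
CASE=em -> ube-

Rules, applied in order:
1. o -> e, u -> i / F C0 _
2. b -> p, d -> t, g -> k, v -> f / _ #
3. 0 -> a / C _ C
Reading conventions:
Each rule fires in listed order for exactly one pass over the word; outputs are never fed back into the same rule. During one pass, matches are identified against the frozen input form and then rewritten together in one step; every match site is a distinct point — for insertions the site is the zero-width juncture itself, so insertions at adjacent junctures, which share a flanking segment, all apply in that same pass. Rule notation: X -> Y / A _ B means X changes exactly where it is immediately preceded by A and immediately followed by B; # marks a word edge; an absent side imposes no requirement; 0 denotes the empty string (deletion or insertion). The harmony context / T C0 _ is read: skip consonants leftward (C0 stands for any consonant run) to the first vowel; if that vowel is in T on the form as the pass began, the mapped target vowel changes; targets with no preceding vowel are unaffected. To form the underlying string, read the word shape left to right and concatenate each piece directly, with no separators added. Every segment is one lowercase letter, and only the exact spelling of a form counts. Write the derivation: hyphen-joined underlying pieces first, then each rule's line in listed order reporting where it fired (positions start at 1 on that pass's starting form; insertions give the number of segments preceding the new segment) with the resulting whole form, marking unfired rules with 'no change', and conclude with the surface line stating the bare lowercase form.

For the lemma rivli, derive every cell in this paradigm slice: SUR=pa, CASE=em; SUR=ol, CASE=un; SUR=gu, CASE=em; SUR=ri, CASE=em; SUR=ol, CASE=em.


cell SUR=pa, CASE=em:
underlying: ube-rivli-ut
1. o -> e, u -> i / F C0 _: fires at position(s) 9: uberivliit
2. b -> p, d -> t, g -> k, v -> f / _ #: no change
3. 0 -> a / C _ C: inserts after position(s) 6: uberivaliit
surface: uberivaliit

cell SUR=ol, CASE=un:
underlying: da-rivli-d
1. o -> e, u -> i / F C0 _: no change
2. b -> p, d -> t, g -> k, v -> f / _ #: fires at position(s) 8: darivlit
3. 0 -> a / C _ C: inserts after position(s) 5: darivalit
surface: darivalit

cell SUR=gu, CASE=em:
underlying: ube-rivli-pet
1. o -> e, u -> i / F C0 _: no change
2. b -> p, d -> t, g -> k, v -> f / _ #: no change
3. 0 -> a / C _ C: inserts after position(s) 6: uberivalipet
surface: uberivalipet

cell SUR=ri, CASE=em:
underlying: ube-rivli-gad
1. o -> e, u -> i / F C0 _: no change
2. b -> p, d -> t, g -> k, v -> f / _ #: fires at position(s) 11: uberivligat
3. 0 -> a / C _ C: inserts after position(s) 6: uberivaligat
surface: uberivaligat

cell SUR=ol, CASE=em:
underlying: ube-rivli-d
1. o -> e, u -> i / F C0 _: no change
2. b -> p, d -> t, g -> k, v -> f / _ #: fires at position(s) 9: uberivlit
3. 0 -> a / C _ C: inserts after position(s) 6: uberivalit
surface: uberivalit


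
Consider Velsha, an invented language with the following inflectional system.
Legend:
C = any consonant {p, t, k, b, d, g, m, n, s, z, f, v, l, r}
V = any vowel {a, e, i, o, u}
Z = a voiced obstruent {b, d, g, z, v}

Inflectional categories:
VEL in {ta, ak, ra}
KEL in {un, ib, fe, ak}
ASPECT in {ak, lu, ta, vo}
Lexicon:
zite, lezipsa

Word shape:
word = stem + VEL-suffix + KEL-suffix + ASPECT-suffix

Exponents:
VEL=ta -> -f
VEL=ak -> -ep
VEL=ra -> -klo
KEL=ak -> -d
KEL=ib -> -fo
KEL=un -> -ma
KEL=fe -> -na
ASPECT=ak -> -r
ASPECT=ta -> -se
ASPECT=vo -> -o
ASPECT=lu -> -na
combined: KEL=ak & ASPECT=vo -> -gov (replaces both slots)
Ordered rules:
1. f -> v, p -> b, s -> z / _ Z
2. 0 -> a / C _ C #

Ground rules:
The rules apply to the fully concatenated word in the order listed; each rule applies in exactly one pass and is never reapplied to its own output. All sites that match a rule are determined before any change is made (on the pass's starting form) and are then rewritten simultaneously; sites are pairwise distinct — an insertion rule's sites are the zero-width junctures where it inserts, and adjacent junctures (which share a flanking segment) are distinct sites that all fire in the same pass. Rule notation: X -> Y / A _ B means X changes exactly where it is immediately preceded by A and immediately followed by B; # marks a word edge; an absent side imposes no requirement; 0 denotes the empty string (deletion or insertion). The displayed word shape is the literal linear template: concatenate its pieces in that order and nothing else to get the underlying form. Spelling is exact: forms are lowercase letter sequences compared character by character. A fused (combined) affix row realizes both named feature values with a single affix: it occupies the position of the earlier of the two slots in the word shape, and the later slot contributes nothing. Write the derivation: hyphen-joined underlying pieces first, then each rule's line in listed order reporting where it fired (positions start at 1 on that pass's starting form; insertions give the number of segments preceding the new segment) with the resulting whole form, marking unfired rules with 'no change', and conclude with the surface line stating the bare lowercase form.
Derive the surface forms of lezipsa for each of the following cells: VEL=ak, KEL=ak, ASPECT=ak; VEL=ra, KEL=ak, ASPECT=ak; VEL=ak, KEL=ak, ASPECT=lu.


cell VEL=ak, KEL=ak, ASPECT=ak:
underlying: lezipsa-ep-d-r
1. f -> v, p -> b, s -> z / _ Z: fires at position(s) 9: lezipsaebdr
2. 0 -> a / C _ C #: inserts after position(s) 10: lezipsaebdar
surface: lezipsaebdar

cell VEL=ra, KEL=ak, ASPECT=ak:
underlying: lezipsa-klo-d-r
1. f -> v, p -> b, s -> z / _ Z: no change
2. 0 -> a / C _ C #: inserts after position(s) 11: lezipsaklodar
surface: lezipsaklodar

cell VEL=ak, KEL=ak, ASPECT=lu:
underlying: lezipsa-ep-d-na
1. f -> v, p -> b, s -> z / _ Z: fires at position(s) 9: lezipsaebdna
2. 0 -> a / C _ C #: no change
surface: lezipsaebdna


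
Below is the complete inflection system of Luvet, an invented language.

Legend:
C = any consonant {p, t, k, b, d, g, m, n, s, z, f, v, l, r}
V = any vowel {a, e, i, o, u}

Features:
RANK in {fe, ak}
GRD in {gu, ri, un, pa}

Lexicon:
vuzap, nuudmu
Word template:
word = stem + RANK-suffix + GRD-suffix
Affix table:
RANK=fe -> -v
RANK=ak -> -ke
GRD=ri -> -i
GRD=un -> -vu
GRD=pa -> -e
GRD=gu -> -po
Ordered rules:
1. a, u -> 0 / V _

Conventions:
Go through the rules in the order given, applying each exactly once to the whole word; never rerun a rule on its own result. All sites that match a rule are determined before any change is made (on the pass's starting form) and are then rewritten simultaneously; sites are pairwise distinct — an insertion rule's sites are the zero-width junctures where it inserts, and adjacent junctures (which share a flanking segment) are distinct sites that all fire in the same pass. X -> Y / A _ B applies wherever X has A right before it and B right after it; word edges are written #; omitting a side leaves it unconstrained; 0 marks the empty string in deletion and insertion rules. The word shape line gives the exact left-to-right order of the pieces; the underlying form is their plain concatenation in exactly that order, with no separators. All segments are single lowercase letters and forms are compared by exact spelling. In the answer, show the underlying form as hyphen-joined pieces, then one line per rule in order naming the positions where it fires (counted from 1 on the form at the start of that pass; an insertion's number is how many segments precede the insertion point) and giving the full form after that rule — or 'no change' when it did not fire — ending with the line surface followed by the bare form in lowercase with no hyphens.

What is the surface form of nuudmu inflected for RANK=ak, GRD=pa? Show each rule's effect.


underlying: nuudmu-ke-e
1. a, u -> 0 / V _: fires at position(s) 3: nudmukee
surface: nudmukee


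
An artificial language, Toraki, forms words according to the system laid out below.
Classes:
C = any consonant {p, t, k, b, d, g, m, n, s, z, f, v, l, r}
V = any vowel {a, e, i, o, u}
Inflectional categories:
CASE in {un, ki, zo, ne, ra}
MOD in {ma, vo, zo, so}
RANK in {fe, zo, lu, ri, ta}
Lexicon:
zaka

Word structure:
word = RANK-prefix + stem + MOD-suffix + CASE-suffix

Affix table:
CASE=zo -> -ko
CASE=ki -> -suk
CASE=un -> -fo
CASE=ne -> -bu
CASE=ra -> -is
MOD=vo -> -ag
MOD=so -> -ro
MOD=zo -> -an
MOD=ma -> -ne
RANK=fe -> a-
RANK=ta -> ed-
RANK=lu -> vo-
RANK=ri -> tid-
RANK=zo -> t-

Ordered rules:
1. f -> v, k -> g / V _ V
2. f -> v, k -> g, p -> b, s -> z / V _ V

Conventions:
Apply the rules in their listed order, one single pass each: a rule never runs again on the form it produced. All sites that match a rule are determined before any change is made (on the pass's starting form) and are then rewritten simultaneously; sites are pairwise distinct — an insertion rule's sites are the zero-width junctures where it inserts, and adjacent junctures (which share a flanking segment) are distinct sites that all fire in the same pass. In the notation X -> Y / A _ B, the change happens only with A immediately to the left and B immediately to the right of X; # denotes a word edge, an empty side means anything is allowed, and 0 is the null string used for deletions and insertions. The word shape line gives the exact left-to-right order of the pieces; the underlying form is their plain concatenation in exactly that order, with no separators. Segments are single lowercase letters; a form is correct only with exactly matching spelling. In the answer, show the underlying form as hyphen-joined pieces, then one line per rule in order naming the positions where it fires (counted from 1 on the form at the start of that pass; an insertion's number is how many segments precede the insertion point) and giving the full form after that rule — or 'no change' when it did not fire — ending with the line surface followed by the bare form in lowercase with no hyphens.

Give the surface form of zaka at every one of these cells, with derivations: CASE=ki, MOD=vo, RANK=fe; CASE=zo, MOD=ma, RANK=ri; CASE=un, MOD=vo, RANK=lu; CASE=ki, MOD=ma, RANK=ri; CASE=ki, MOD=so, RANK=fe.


cell CASE=ki, MOD=vo, RANK=fe:
underlying: a-zaka-ag-suk
1. f -> v, k -> g / V _ V: fires at position(s) 4: azagaagsuk
2. f -> v, k -> g, p -> b, s -> z / V _ V: no change
surface: azagaagsuk

cell CASE=zo, MOD=ma, RANK=ri:
underlying: tid-zaka-ne-ko
1. f -> v, k -> g / V _ V: fires at position(s) 6, 10: tidzaganego
2. f -> v, k -> g, p -> b, s -> z / V _ V: no change
surface: tidzaganego

cell CASE=un, MOD=vo, RANK=lu:
underlying: vo-zaka-ag-fo
1. f -> v, k -> g / V _ V: fires at position(s) 5: vozagaagfo
2. f -> v, k -> g, p -> b, s -> z / V _ V: no change
surface: vozagaagfo

cell CASE=ki, MOD=ma, RANK=ri:
underlying: tid-zaka-ne-suk
1. f -> v, k -> g / V _ V: fires at position(s) 6: tidzaganesuk
2. f -> v, k -> g, p -> b, s -> z / V _ V: fires at position(s) 10: tidzaganezuk
surface: tidzaganezuk

cell CASE=ki, MOD=so, RANK=fe:
underlying: a-zaka-ro-suk
1. f -> v, k -> g / V _ V: fires at position(s) 4: azagarosuk
2. f -> v, k -> g, p -> b, s -> z / V _ V: fires at position(s) 8: azagarozuk
surface: azagarozuk


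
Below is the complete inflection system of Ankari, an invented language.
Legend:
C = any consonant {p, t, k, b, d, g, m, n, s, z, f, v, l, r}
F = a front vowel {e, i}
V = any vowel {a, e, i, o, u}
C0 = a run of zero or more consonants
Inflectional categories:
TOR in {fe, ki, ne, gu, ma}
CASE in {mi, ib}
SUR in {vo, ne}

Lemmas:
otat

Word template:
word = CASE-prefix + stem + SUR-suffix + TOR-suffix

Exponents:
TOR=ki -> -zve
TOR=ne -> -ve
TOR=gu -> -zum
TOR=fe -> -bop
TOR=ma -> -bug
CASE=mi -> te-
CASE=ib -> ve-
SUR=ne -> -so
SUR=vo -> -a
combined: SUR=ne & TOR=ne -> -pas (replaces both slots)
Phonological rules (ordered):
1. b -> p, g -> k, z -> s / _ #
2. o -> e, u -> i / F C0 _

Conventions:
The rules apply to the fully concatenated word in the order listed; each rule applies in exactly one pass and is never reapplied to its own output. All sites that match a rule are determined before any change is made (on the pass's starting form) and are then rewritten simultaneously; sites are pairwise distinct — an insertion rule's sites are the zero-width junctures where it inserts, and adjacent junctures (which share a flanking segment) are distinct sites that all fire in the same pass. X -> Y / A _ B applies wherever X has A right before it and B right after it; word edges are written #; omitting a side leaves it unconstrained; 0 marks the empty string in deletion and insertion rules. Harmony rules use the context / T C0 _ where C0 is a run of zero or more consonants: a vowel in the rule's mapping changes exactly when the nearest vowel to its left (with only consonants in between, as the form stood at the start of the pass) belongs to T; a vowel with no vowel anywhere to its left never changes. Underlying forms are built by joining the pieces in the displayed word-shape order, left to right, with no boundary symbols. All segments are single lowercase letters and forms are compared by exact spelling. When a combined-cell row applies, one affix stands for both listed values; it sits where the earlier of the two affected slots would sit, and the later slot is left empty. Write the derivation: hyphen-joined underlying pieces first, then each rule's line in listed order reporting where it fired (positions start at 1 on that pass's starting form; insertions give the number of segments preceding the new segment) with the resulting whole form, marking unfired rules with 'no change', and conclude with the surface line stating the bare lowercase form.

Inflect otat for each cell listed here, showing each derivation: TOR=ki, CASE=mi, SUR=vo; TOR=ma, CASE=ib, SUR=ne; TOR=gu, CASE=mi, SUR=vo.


cell TOR=ki, CASE=mi, SUR=vo:
underlying: te-otat-a-zve
1. b -> p, g -> k, z -> s / _ #: no change
2. o -> e, u -> i / F C0 _: fires at position(s) 3: teetatazve
surface: teetatazve

cell TOR=ma, CASE=ib, SUR=ne:
underlying: ve-otat-so-bug
1. b -> p, g -> k, z -> s / _ #: fires at position(s) 11: veotatsobuk
2. o -> e, u -> i / F C0 _: fires at position(s) 3: veetatsobuk
surface: veetatsobuk

cell TOR=gu, CASE=mi, SUR=vo:
underlying: te-otat-a-zum
1. b -> p, g -> k, z -> s / _ #: no change
2. o -> e, u -> i / F C0 _: fires at position(s) 3: teetatazum
surface: teetatazum


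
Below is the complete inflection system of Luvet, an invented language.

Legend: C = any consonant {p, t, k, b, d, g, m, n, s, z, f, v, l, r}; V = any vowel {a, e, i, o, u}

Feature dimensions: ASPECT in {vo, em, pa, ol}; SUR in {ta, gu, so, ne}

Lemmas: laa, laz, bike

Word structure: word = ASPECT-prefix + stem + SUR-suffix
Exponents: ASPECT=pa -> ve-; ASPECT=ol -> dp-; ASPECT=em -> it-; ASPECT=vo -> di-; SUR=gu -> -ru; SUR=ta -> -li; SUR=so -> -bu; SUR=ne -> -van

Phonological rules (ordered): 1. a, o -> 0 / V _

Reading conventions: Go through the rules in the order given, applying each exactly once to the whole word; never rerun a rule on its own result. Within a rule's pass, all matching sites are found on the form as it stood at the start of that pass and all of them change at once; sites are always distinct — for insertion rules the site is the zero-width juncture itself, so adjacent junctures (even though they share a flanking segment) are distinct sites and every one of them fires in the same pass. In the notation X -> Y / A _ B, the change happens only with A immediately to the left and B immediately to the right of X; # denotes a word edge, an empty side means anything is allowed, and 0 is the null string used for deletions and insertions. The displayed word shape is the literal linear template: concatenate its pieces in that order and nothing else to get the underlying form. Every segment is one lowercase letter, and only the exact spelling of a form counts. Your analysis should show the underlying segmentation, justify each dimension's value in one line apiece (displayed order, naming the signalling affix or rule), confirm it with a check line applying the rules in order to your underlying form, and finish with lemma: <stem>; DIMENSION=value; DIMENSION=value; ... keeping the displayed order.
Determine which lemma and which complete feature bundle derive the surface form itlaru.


underlying: it-laa-ru
ASPECT=em - signalled by the affix it-
SUR=gu - signalled by the affix -ru
check: itlaaru -> itlaru
lemma: laa; ASPECT=em; SUR=gu


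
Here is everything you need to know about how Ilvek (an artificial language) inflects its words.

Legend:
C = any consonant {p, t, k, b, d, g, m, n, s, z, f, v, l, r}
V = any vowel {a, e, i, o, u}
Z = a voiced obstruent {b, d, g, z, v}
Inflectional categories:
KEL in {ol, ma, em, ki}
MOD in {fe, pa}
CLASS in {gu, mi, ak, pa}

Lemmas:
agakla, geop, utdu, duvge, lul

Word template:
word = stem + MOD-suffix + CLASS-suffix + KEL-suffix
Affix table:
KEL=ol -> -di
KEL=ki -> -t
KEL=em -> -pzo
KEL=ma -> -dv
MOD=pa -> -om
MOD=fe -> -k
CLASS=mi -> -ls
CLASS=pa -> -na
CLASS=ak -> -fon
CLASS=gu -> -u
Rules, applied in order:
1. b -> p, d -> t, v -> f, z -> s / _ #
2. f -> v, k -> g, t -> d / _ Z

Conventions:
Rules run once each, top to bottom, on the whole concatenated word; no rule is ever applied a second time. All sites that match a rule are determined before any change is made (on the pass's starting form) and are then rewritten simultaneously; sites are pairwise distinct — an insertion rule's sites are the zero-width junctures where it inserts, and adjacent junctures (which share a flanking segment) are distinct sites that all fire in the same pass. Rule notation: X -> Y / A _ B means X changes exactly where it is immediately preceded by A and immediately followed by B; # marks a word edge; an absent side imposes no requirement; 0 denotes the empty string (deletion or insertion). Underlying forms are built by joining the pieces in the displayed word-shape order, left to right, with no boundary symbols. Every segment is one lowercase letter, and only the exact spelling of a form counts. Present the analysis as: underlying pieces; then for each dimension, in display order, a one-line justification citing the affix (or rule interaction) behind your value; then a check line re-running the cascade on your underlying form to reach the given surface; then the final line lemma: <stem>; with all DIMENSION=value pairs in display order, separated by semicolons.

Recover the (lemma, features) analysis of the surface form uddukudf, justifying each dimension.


underlying: utdu-k-u-dv
KEL=ma - signalled by the affix -dv
MOD=fe - signalled by the affix -k
CLASS=gu - signalled by the affix -u
check: utdukudv -> utdukudf -> uddukudf
lemma: utdu; KEL=ma; MOD=fe; CLASS=gu


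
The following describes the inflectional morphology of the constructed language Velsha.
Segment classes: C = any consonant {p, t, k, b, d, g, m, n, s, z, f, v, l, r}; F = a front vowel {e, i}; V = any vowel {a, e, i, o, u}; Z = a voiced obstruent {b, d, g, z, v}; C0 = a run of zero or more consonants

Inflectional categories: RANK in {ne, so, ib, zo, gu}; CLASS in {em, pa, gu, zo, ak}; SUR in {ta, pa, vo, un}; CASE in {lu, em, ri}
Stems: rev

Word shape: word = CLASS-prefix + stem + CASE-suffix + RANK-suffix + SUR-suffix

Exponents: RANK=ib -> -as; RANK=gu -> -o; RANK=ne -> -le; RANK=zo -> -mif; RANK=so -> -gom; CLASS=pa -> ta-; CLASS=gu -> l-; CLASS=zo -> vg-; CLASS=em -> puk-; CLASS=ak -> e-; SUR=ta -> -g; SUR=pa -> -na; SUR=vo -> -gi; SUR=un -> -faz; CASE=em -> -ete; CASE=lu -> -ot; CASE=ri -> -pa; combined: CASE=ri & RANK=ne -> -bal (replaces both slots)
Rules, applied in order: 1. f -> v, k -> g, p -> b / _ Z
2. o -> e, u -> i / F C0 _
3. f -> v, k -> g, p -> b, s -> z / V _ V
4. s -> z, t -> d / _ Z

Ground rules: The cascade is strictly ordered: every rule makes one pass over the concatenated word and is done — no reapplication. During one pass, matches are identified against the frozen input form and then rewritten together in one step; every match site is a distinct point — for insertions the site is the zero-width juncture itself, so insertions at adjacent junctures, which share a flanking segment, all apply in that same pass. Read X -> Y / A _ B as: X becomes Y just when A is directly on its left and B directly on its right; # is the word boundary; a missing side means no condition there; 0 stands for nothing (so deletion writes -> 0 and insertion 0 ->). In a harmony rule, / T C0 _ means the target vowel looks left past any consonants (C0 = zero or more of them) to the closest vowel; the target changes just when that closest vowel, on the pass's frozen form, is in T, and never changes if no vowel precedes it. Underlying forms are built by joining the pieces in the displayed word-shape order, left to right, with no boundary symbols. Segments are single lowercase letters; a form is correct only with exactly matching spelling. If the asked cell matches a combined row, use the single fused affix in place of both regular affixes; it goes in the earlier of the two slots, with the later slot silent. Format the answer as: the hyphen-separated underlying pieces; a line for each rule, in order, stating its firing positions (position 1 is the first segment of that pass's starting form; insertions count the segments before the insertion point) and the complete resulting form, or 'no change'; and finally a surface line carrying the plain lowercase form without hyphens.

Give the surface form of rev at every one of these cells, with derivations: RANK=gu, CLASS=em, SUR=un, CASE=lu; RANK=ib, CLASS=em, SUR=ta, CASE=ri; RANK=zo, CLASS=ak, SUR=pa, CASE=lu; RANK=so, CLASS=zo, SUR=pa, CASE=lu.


cell RANK=gu, CLASS=em, SUR=un, CASE=lu:
underlying: puk-rev-ot-o-faz
1. f -> v, k -> g, p -> b / _ Z: no change
2. o -> e, u -> i / F C0 _: fires at position(s) 7: pukrevetofaz
3. f -> v, k -> g, p -> b, s -> z / V _ V: fires at position(s) 10: pukrevetovaz
4. s -> z, t -> d / _ Z: no change
surface: pukrevetovaz

cell RANK=ib, CLASS=em, SUR=ta, CASE=ri:
underlying: puk-rev-pa-as-g
1. f -> v, k -> g, p -> b / _ Z: no change
2. o -> e, u -> i / F C0 _: no change
3. f -> v, k -> g, p -> b, s -> z / V _ V: no change
4. s -> z, t -> d / _ Z: fires at position(s) 10: pukrevpaazg
surface: pukrevpaazg

cell RANK=zo, CLASS=ak, SUR=pa, CASE=lu:
underlying: e-rev-ot-mif-na
1. f -> v, k -> g, p -> b / _ Z: no change
2. o -> e, u -> i / F C0 _: fires at position(s) 5: erevetmifna
3. f -> v, k -> g, p -> b, s -> z / V _ V: no change
4. s -> z, t -> d / _ Z: no change
surface: erevetmifna

cell RANK=so, CLASS=zo, SUR=pa, CASE=lu:
underlying: vg-rev-ot-gom-na
1. f -> v, k -> g, p -> b / _ Z: no change
2. o -> e, u -> i / F C0 _: fires at position(s) 6: vgrevetgomna
3. f -> v, k -> g, p -> b, s -> z / V _ V: no change
4. s -> z, t -> d / _ Z: fires at position(s) 7: vgrevedgomna
surface: vgrevedgomna
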